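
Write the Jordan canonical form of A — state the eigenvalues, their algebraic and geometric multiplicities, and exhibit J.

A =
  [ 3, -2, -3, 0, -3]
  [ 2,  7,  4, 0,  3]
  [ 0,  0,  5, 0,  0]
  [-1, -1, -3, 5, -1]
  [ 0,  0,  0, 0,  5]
J_3(5) ⊕ J_2(5)

The characteristic polynomial is
  det(x·I − A) = x^5 - 25*x^4 + 250*x^3 - 1250*x^2 + 3125*x - 3125 = (x - 5)^5

Eigenvalues and multiplicities (the geometric multiplicity of λ is n − rank(A − λI), which equals the number of Jordan blocks for λ):
  λ = 5: algebraic multiplicity = 5, geometric multiplicity = 2

Determining the block sizes for each eigenvalue:
  λ = 5: with am = 5 and gm = 2, the partition is not yet determined (e.g. several partitions of 5 into 2 parts exist). Let N = A − (5)·I. Computing rank(N^1) = 3, rank(N^2) = 1, rank(N^3) = 0; the number of blocks of size ≥ j is rank(N^{j−1}) − rank(N^j), giving [2, 2, 1]. So we have 1 block(s) of size 3, 1 block(s) of size 2 → block sizes [3, 2]

Assembling the blocks gives a Jordan form
J =
  [5, 1, 0, 0, 0]
  [0, 5, 1, 0, 0]
  [0, 0, 5, 0, 0]
  [0, 0, 0, 5, 1]
  [0, 0, 0, 0, 5]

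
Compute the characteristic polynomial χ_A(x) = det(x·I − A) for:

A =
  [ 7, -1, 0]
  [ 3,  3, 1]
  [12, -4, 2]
x^3 - 12*x^2 + 48*x - 64

Expanding det(x·I − A) (e.g. by cofactor expansion or by noting that A is similar to its Jordan form J, which has the same characteristic polynomial as A) gives
  χ_A(x) = x^3 - 12*x^2 + 48*x - 64
which factors as (x - 4)^3. The eigenvalues (with algebraic multiplicities) are λ = 4 with multiplicity 3.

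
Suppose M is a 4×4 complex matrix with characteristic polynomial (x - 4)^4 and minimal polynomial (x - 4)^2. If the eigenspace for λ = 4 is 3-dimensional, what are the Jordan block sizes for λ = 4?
Block sizes for λ = 4: [2, 1, 1]

Step 1 — from the characteristic polynomial, algebraic multiplicity of λ = 4 is 4. From dim ker(M − (4)·I) = 3, there are exactly 3 Jordan blocks for λ = 4.
Step 2 — from the minimal polynomial, the factor (x − 4)^2 tells us the largest block for λ = 4 has size 2.
Step 3 — with total size 4, 3 blocks, and largest block 2, the block sizes (in nonincreasing order) are [2, 1, 1].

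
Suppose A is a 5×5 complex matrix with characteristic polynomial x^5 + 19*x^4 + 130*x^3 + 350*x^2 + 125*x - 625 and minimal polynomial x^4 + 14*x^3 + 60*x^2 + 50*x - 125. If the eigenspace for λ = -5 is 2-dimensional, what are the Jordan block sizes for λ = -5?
Block sizes for λ = -5: [3, 1]

Step 1 — from the characteristic polynomial, algebraic multiplicity of λ = -5 is 4. From dim ker(A − (-5)·I) = 2, there are exactly 2 Jordan blocks for λ = -5.
Step 2 — from the minimal polynomial, the factor (x + 5)^3 tells us the largest block for λ = -5 has size 3.
Step 3 — with total size 4, 2 blocks, and largest block 3, the block sizes (in nonincreasing order) are [3, 1].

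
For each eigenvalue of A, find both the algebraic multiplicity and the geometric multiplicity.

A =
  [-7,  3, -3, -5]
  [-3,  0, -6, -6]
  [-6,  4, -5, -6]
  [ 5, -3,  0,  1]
λ = -3: alg = 3, geom = 2; λ = -2: alg = 1, geom = 1

Step 1 — factor the characteristic polynomial to read off the algebraic multiplicities:
  χ_A(x) = (x + 2)*(x + 3)^3

Step 2 — compute geometric multiplicities via the rank-nullity identity g(λ) = n − rank(A − λI):
  rank(A − (-3)·I) = 2, so dim ker(A − (-3)·I) = n − 2 = 2
  rank(A − (-2)·I) = 3, so dim ker(A − (-2)·I) = n − 3 = 1

Summary:
  λ = -3: algebraic multiplicity = 3, geometric multiplicity = 2
  λ = -2: algebraic multiplicity = 1, geometric multiplicity = 1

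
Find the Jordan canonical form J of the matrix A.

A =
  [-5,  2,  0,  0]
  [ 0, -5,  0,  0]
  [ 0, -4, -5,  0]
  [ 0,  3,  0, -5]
J_2(-5) ⊕ J_1(-5) ⊕ J_1(-5)

The characteristic polynomial is
  det(x·I − A) = x^4 + 20*x^3 + 150*x^2 + 500*x + 625 = (x + 5)^4

Eigenvalues and multiplicities (the geometric multiplicity of λ is n − rank(A − λI), which equals the number of Jordan blocks for λ):
  λ = -5: algebraic multiplicity = 4, geometric multiplicity = 3

Determining the block sizes for each eigenvalue:
  λ = -5: 3 blocks summing to 4 forces exactly one block of size 2 and the rest size 1 → block sizes [2, 1, 1]

Assembling the blocks gives a Jordan form
J =
  [-5,  1,  0,  0]
  [ 0, -5,  0,  0]
  [ 0,  0, -5,  0]
  [ 0,  0,  0, -5]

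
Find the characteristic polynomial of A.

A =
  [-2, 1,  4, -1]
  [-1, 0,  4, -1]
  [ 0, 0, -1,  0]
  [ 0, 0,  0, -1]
x^4 + 4*x^3 + 6*x^2 + 4*x + 1

Expanding det(x·I − A) (e.g. by cofactor expansion or by noting that A is similar to its Jordan form J, which has the same characteristic polynomial as A) gives
  χ_A(x) = x^4 + 4*x^3 + 6*x^2 + 4*x + 1
which factors as (x + 1)^4. The eigenvalues (with algebraic multiplicities) are λ = -1 with multiplicity 4.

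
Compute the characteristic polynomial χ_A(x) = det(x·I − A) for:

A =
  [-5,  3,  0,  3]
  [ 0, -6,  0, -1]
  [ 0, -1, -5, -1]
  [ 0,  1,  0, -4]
x^4 + 20*x^3 + 150*x^2 + 500*x + 625

Expanding det(x·I − A) (e.g. by cofactor expansion or by noting that A is similar to its Jordan form J, which has the same characteristic polynomial as A) gives
  χ_A(x) = x^4 + 20*x^3 + 150*x^2 + 500*x + 625
which factors as (x + 5)^4. The eigenvalues (with algebraic multiplicities) are λ = -5 with multiplicity 4.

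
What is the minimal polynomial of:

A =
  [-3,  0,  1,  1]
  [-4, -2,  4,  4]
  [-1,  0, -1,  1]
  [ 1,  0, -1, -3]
x^2 + 5*x + 6

The characteristic polynomial is χ_A(x) = (x + 2)^3*(x + 3), so the eigenvalues are known. The minimal polynomial is
  m_A(x) = Π_λ (x − λ)^{k_λ}
where k_λ is the size of the *largest* Jordan block for λ (equivalently, the smallest k with (A − λI)^k v = 0 for every generalised eigenvector v of λ).

  λ = -3: largest Jordan block has size 1, contributing (x + 3)
  λ = -2: largest Jordan block has size 1, contributing (x + 2)

So m_A(x) = (x + 2)*(x + 3) = x^2 + 5*x + 6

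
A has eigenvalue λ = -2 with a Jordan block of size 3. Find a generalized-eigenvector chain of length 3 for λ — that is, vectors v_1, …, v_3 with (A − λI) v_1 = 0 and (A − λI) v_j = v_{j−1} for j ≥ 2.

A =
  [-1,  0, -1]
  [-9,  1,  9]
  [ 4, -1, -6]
A Jordan chain for λ = -2 of length 3:
v_1 = (-3, 0, -3)ᵀ
v_2 = (1, -9, 4)ᵀ
v_3 = (1, 0, 0)ᵀ

Let N = A − (-2)·I. We want v_3 with N^3 v_3 = 0 but N^2 v_3 ≠ 0; then v_{j-1} := N · v_j for j = 3, …, 2.

Pick v_3 = (1, 0, 0)ᵀ.
Then v_2 = N · v_3 = (1, -9, 4)ᵀ.
Then v_1 = N · v_2 = (-3, 0, -3)ᵀ.

Sanity check: (A − (-2)·I) v_1 = (0, 0, 0)ᵀ = 0. ✓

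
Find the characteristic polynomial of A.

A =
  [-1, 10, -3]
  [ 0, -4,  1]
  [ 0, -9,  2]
x^3 + 3*x^2 + 3*x + 1

Expanding det(x·I − A) (e.g. by cofactor expansion or by noting that A is similar to its Jordan form J, which has the same characteristic polynomial as A) gives
  χ_A(x) = x^3 + 3*x^2 + 3*x + 1
which factors as (x + 1)^3. The eigenvalues (with algebraic multiplicities) are λ = -1 with multiplicity 3.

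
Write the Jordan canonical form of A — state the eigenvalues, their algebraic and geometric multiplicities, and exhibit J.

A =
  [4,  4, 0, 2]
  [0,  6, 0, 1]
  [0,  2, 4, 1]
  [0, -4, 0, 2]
J_2(4) ⊕ J_1(4) ⊕ J_1(4)

The characteristic polynomial is
  det(x·I − A) = x^4 - 16*x^3 + 96*x^2 - 256*x + 256 = (x - 4)^4

Eigenvalues and multiplicities (the geometric multiplicity of λ is n − rank(A − λI), which equals the number of Jordan blocks for λ):
  λ = 4: algebraic multiplicity = 4, geometric multiplicity = 3

Determining the block sizes for each eigenvalue:
  λ = 4: 3 blocks summing to 4 forces exactly one block of size 2 and the rest size 1 → block sizes [2, 1, 1]

Assembling the blocks gives a Jordan form
J =
  [4, 1, 0, 0]
  [0, 4, 0, 0]
  [0, 0, 4, 0]
  [0, 0, 0, 4]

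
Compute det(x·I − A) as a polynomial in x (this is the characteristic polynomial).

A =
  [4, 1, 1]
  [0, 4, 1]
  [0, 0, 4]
x^3 - 12*x^2 + 48*x - 64

Expanding det(x·I − A) (e.g. by cofactor expansion or by noting that A is similar to its Jordan form J, which has the same characteristic polynomial as A) gives
  χ_A(x) = x^3 - 12*x^2 + 48*x - 64
which factors as (x - 4)^3. The eigenvalues (with algebraic multiplicities) are λ = 4 with multiplicity 3.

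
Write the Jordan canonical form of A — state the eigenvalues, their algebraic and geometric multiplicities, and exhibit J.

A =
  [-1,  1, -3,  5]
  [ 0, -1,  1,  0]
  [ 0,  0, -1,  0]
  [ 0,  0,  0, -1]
J_3(-1) ⊕ J_1(-1)

The characteristic polynomial is
  det(x·I − A) = x^4 + 4*x^3 + 6*x^2 + 4*x + 1 = (x + 1)^4

Eigenvalues and multiplicities (the geometric multiplicity of λ is n − rank(A − λI), which equals the number of Jordan blocks for λ):
  λ = -1: algebraic multiplicity = 4, geometric multiplicity = 2

Determining the block sizes for each eigenvalue:
  λ = -1: with am = 4 and gm = 2, the partition is not yet determined (e.g. several partitions of 4 into 2 parts exist). Let N = A − (-1)·I. Computing rank(N^1) = 2, rank(N^2) = 1, rank(N^3) = 0; the number of blocks of size ≥ j is rank(N^{j−1}) − rank(N^j), giving [2, 1, 1]. So we have 1 block(s) of size 3, 1 block(s) of size 1 → block sizes [3, 1]

Assembling the blocks gives a Jordan form
J =
  [-1,  1,  0,  0]
  [ 0, -1,  1,  0]
  [ 0,  0, -1,  0]
  [ 0,  0,  0, -1]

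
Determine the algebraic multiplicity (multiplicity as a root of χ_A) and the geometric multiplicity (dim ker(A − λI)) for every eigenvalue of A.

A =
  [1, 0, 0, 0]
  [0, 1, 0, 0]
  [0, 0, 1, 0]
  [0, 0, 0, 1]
λ = 1: alg = 4, geom = 4

Step 1 — factor the characteristic polynomial to read off the algebraic multiplicities:
  χ_A(x) = (x - 1)^4

Step 2 — compute geometric multiplicities via the rank-nullity identity g(λ) = n − rank(A − λI):
  rank(A − (1)·I) = 0, so dim ker(A − (1)·I) = n − 0 = 4

Summary:
  λ = 1: algebraic multiplicity = 4, geometric multiplicity = 4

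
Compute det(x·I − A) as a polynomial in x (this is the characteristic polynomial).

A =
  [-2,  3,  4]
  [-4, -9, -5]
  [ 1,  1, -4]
x^3 + 15*x^2 + 75*x + 125

Expanding det(x·I − A) (e.g. by cofactor expansion or by noting that A is similar to its Jordan form J, which has the same characteristic polynomial as A) gives
  χ_A(x) = x^3 + 15*x^2 + 75*x + 125
which factors as (x + 5)^3. The eigenvalues (with algebraic multiplicities) are λ = -5 with multiplicity 3.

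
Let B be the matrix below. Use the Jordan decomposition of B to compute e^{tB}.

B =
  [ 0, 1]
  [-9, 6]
e^{tB} =
  [-3*t*exp(3*t) + exp(3*t), t*exp(3*t)]
  [-9*t*exp(3*t), 3*t*exp(3*t) + exp(3*t)]

Strategy: write B = P · J · P⁻¹ where J is a Jordan canonical form, so e^{tB} = P · e^{tJ} · P⁻¹, and e^{tJ} can be computed block-by-block.

B has Jordan form
J =
  [3, 1]
  [0, 3]
(up to reordering of blocks).

Per-block formulas:
  For a 2×2 Jordan block J_2(3): exp(t · J_2(3)) = e^(3t)·(I + t·N), where N is the 2×2 nilpotent shift.

After assembling e^{tJ} and conjugating by P, we get:

e^{tB} =
  [-3*t*exp(3*t) + exp(3*t), t*exp(3*t)]
  [-9*t*exp(3*t), 3*t*exp(3*t) + exp(3*t)]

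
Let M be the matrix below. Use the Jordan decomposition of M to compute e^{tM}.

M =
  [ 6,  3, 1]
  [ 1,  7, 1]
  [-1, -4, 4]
e^{tM} =
  [2*t*exp(6*t) - exp(6*t) + 2*exp(5*t), 2*t*exp(6*t) + exp(6*t) - exp(5*t), 2*t*exp(6*t) - exp(6*t) + exp(5*t)]
  [t*exp(6*t), t*exp(6*t) + exp(6*t), t*exp(6*t)]
  [-3*t*exp(6*t) + 2*exp(6*t) - 2*exp(5*t), -3*t*exp(6*t) - exp(6*t) + exp(5*t), -3*t*exp(6*t) + 2*exp(6*t) - exp(5*t)]

Strategy: write M = P · J · P⁻¹ where J is a Jordan canonical form, so e^{tM} = P · e^{tJ} · P⁻¹, and e^{tJ} can be computed block-by-block.

M has Jordan form
J =
  [5, 0, 0]
  [0, 6, 1]
  [0, 0, 6]
(up to reordering of blocks).

Per-block formulas:
  For a 1×1 block at λ = 5: exp(t · [5]) = [e^(5t)].
  For a 2×2 Jordan block J_2(6): exp(t · J_2(6)) = e^(6t)·(I + t·N), where N is the 2×2 nilpotent shift.

After assembling e^{tJ} and conjugating by P, we get:

e^{tM} =
  [2*t*exp(6*t) - exp(6*t) + 2*exp(5*t), 2*t*exp(6*t) + exp(6*t) - exp(5*t), 2*t*exp(6*t) - exp(6*t) + exp(5*t)]
  [t*exp(6*t), t*exp(6*t) + exp(6*t), t*exp(6*t)]
  [-3*t*exp(6*t) + 2*exp(6*t) - 2*exp(5*t), -3*t*exp(6*t) - exp(6*t) + exp(5*t), -3*t*exp(6*t) + 2*exp(6*t) - exp(5*t)]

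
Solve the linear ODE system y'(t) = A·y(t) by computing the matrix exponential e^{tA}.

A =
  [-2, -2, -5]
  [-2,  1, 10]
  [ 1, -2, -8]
e^{tA} =
  [t*exp(-3*t) + exp(-3*t), -2*t*exp(-3*t), -5*t*exp(-3*t)]
  [-2*t*exp(-3*t), 4*t*exp(-3*t) + exp(-3*t), 10*t*exp(-3*t)]
  [t*exp(-3*t), -2*t*exp(-3*t), -5*t*exp(-3*t) + exp(-3*t)]

Strategy: write A = P · J · P⁻¹ where J is a Jordan canonical form, so e^{tA} = P · e^{tJ} · P⁻¹, and e^{tJ} can be computed block-by-block.

A has Jordan form
J =
  [-3,  1,  0]
  [ 0, -3,  0]
  [ 0,  0, -3]
(up to reordering of blocks).

Per-block formulas:
  For a 2×2 Jordan block J_2(-3): exp(t · J_2(-3)) = e^(-3t)·(I + t·N), where N is the 2×2 nilpotent shift.
  For a 1×1 block at λ = -3: exp(t · [-3]) = [e^(-3t)].

After assembling e^{tJ} and conjugating by P, we get:

e^{tA} =
  [t*exp(-3*t) + exp(-3*t), -2*t*exp(-3*t), -5*t*exp(-3*t)]
  [-2*t*exp(-3*t), 4*t*exp(-3*t) + exp(-3*t), 10*t*exp(-3*t)]
  [t*exp(-3*t), -2*t*exp(-3*t), -5*t*exp(-3*t) + exp(-3*t)]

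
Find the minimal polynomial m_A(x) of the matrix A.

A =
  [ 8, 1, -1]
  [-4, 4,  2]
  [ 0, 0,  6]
x^2 - 12*x + 36

The characteristic polynomial is χ_A(x) = (x - 6)^3, so the eigenvalues are known. The minimal polynomial is
  m_A(x) = Π_λ (x − λ)^{k_λ}
where k_λ is the size of the *largest* Jordan block for λ (equivalently, the smallest k with (A − λI)^k v = 0 for every generalised eigenvector v of λ).

  λ = 6: largest Jordan block has size 2, contributing (x − 6)^2

So m_A(x) = (x - 6)^2 = x^2 - 12*x + 36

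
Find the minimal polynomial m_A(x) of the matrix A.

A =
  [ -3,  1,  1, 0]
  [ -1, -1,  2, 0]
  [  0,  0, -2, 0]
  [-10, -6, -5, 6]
x^4 - 24*x^2 - 64*x - 48

The characteristic polynomial is χ_A(x) = (x - 6)*(x + 2)^3, so the eigenvalues are known. The minimal polynomial is
  m_A(x) = Π_λ (x − λ)^{k_λ}
where k_λ is the size of the *largest* Jordan block for λ (equivalently, the smallest k with (A − λI)^k v = 0 for every generalised eigenvector v of λ).

  λ = -2: largest Jordan block has size 3, contributing (x + 2)^3
  λ = 6: largest Jordan block has size 1, contributing (x − 6)

So m_A(x) = (x - 6)*(x + 2)^3 = x^4 - 24*x^2 - 64*x - 48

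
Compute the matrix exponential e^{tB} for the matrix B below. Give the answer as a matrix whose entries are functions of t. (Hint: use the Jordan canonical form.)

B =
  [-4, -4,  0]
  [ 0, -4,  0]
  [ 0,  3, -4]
e^{tB} =
  [exp(-4*t), -4*t*exp(-4*t), 0]
  [0, exp(-4*t), 0]
  [0, 3*t*exp(-4*t), exp(-4*t)]

Strategy: write B = P · J · P⁻¹ where J is a Jordan canonical form, so e^{tB} = P · e^{tJ} · P⁻¹, and e^{tJ} can be computed block-by-block.

B has Jordan form
J =
  [-4,  1,  0]
  [ 0, -4,  0]
  [ 0,  0, -4]
(up to reordering of blocks).

Per-block formulas:
  For a 2×2 Jordan block J_2(-4): exp(t · J_2(-4)) = e^(-4t)·(I + t·N), where N is the 2×2 nilpotent shift.
  For a 1×1 block at λ = -4: exp(t · [-4]) = [e^(-4t)].

After assembling e^{tJ} and conjugating by P, we get:

e^{tB} =
  [exp(-4*t), -4*t*exp(-4*t), 0]
  [0, exp(-4*t), 0]
  [0, 3*t*exp(-4*t), exp(-4*t)]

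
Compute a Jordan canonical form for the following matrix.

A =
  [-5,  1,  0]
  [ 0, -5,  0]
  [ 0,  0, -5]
J_2(-5) ⊕ J_1(-5)

The characteristic polynomial is
  det(x·I − A) = x^3 + 15*x^2 + 75*x + 125 = (x + 5)^3

Eigenvalues and multiplicities (the geometric multiplicity of λ is n − rank(A − λI), which equals the number of Jordan blocks for λ):
  λ = -5: algebraic multiplicity = 3, geometric multiplicity = 2

Determining the block sizes for each eigenvalue:
  λ = -5: 2 blocks summing to 3 forces exactly one block of size 2 and the rest size 1 → block sizes [2, 1]

Assembling the blocks gives a Jordan form
J =
  [-5,  1,  0]
  [ 0, -5,  0]
  [ 0,  0, -5]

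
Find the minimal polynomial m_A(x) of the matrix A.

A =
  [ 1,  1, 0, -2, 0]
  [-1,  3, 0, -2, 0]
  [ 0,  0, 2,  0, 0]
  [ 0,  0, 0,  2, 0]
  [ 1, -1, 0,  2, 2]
x^2 - 4*x + 4

The characteristic polynomial is χ_A(x) = (x - 2)^5, so the eigenvalues are known. The minimal polynomial is
  m_A(x) = Π_λ (x − λ)^{k_λ}
where k_λ is the size of the *largest* Jordan block for λ (equivalently, the smallest k with (A − λI)^k v = 0 for every generalised eigenvector v of λ).

  λ = 2: largest Jordan block has size 2, contributing (x − 2)^2

So m_A(x) = (x - 2)^2 = x^2 - 4*x + 4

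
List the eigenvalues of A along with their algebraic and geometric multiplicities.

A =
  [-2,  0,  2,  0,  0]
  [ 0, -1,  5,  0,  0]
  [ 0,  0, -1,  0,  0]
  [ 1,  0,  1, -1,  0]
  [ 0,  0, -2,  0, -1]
λ = -2: alg = 1, geom = 1; λ = -1: alg = 4, geom = 3

Step 1 — factor the characteristic polynomial to read off the algebraic multiplicities:
  χ_A(x) = (x + 1)^4*(x + 2)

Step 2 — compute geometric multiplicities via the rank-nullity identity g(λ) = n − rank(A − λI):
  rank(A − (-2)·I) = 4, so dim ker(A − (-2)·I) = n − 4 = 1
  rank(A − (-1)·I) = 2, so dim ker(A − (-1)·I) = n − 2 = 3

Summary:
  λ = -2: algebraic multiplicity = 1, geometric multiplicity = 1
  λ = -1: algebraic multiplicity = 4, geometric multiplicity = 3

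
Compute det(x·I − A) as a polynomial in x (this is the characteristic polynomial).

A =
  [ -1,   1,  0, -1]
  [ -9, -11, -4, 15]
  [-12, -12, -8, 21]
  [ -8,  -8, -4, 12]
x^4 + 8*x^3 + 24*x^2 + 32*x + 16

Expanding det(x·I − A) (e.g. by cofactor expansion or by noting that A is similar to its Jordan form J, which has the same characteristic polynomial as A) gives
  χ_A(x) = x^4 + 8*x^3 + 24*x^2 + 32*x + 16
which factors as (x + 2)^4. The eigenvalues (with algebraic multiplicities) are λ = -2 with multiplicity 4.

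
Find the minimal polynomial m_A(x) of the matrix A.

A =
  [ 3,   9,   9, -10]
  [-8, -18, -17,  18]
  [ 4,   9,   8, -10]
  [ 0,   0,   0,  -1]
x^3 + 7*x^2 + 15*x + 9

The characteristic polynomial is χ_A(x) = (x + 1)^2*(x + 3)^2, so the eigenvalues are known. The minimal polynomial is
  m_A(x) = Π_λ (x − λ)^{k_λ}
where k_λ is the size of the *largest* Jordan block for λ (equivalently, the smallest k with (A − λI)^k v = 0 for every generalised eigenvector v of λ).

  λ = -3: largest Jordan block has size 2, contributing (x + 3)^2
  λ = -1: largest Jordan block has size 1, contributing (x + 1)

So m_A(x) = (x + 1)*(x + 3)^2 = x^3 + 7*x^2 + 15*x + 9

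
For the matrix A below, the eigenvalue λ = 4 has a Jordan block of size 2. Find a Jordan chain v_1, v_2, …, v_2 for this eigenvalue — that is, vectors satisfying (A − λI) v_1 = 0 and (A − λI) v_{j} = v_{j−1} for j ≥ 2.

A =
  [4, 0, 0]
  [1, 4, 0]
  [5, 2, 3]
A Jordan chain for λ = 4 of length 2:
v_1 = (0, 2, 4)ᵀ
v_2 = (2, -3, 0)ᵀ

Let N = A − (4)·I. We want v_2 with N^2 v_2 = 0 but N^1 v_2 ≠ 0; then v_{j-1} := N · v_j for j = 2, …, 2.

Pick v_2 = (2, -3, 0)ᵀ.
Then v_1 = N · v_2 = (0, 2, 4)ᵀ.

Sanity check: (A − (4)·I) v_1 = (0, 0, 0)ᵀ = 0. ✓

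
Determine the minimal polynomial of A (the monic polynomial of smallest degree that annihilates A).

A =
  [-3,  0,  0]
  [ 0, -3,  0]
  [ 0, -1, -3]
x^2 + 6*x + 9

The characteristic polynomial is χ_A(x) = (x + 3)^3, so the eigenvalues are known. The minimal polynomial is
  m_A(x) = Π_λ (x − λ)^{k_λ}
where k_λ is the size of the *largest* Jordan block for λ (equivalently, the smallest k with (A − λI)^k v = 0 for every generalised eigenvector v of λ).

  λ = -3: largest Jordan block has size 2, contributing (x + 3)^2

So m_A(x) = (x + 3)^2 = x^2 + 6*x + 9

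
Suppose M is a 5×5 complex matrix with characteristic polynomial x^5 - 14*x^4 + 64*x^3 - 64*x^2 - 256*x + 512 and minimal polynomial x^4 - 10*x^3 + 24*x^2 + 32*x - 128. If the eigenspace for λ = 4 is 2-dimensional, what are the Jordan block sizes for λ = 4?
Block sizes for λ = 4: [3, 1]

Step 1 — from the characteristic polynomial, algebraic multiplicity of λ = 4 is 4. From dim ker(M − (4)·I) = 2, there are exactly 2 Jordan blocks for λ = 4.
Step 2 — from the minimal polynomial, the factor (x − 4)^3 tells us the largest block for λ = 4 has size 3.
Step 3 — with total size 4, 2 blocks, and largest block 3, the block sizes (in nonincreasing order) are [3, 1].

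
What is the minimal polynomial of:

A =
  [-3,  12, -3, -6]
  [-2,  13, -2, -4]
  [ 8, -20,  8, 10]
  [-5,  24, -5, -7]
x^4 - 11*x^3 + 39*x^2 - 45*x

The characteristic polynomial is χ_A(x) = x*(x - 5)*(x - 3)^2, so the eigenvalues are known. The minimal polynomial is
  m_A(x) = Π_λ (x − λ)^{k_λ}
where k_λ is the size of the *largest* Jordan block for λ (equivalently, the smallest k with (A − λI)^k v = 0 for every generalised eigenvector v of λ).

  λ = 0: largest Jordan block has size 1, contributing (x − 0)
  λ = 3: largest Jordan block has size 2, contributing (x − 3)^2
  λ = 5: largest Jordan block has size 1, contributing (x − 5)

So m_A(x) = x*(x - 5)*(x - 3)^2 = x^4 - 11*x^3 + 39*x^2 - 45*x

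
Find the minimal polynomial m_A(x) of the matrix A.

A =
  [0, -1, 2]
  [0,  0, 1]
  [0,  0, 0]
x^3

The characteristic polynomial is χ_A(x) = x^3, so the eigenvalues are known. The minimal polynomial is
  m_A(x) = Π_λ (x − λ)^{k_λ}
where k_λ is the size of the *largest* Jordan block for λ (equivalently, the smallest k with (A − λI)^k v = 0 for every generalised eigenvector v of λ).

  λ = 0: largest Jordan block has size 3, contributing (x − 0)^3

So m_A(x) = x^3 = x^3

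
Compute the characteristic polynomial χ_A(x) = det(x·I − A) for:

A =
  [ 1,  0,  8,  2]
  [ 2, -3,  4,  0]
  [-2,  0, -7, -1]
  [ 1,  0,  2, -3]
x^4 + 12*x^3 + 54*x^2 + 108*x + 81

Expanding det(x·I − A) (e.g. by cofactor expansion or by noting that A is similar to its Jordan form J, which has the same characteristic polynomial as A) gives
  χ_A(x) = x^4 + 12*x^3 + 54*x^2 + 108*x + 81
which factors as (x + 3)^4. The eigenvalues (with algebraic multiplicities) are λ = -3 with multiplicity 4.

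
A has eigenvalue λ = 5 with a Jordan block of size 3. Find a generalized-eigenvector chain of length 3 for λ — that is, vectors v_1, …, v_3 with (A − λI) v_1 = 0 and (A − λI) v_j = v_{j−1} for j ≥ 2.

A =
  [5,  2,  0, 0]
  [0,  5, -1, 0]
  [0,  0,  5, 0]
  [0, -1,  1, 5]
A Jordan chain for λ = 5 of length 3:
v_1 = (-2, 0, 0, 1)ᵀ
v_2 = (0, -1, 0, 1)ᵀ
v_3 = (0, 0, 1, 0)ᵀ

Let N = A − (5)·I. We want v_3 with N^3 v_3 = 0 but N^2 v_3 ≠ 0; then v_{j-1} := N · v_j for j = 3, …, 2.

Pick v_3 = (0, 0, 1, 0)ᵀ.
Then v_2 = N · v_3 = (0, -1, 0, 1)ᵀ.
Then v_1 = N · v_2 = (-2, 0, 0, 1)ᵀ.

Sanity check: (A − (5)·I) v_1 = (0, 0, 0, 0)ᵀ = 0. ✓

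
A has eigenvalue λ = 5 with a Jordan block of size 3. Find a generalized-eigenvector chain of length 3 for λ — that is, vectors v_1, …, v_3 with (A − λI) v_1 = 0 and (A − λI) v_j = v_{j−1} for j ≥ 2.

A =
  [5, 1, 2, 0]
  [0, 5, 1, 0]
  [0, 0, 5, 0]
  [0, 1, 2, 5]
A Jordan chain for λ = 5 of length 3:
v_1 = (1, 0, 0, 1)ᵀ
v_2 = (2, 1, 0, 2)ᵀ
v_3 = (0, 0, 1, 0)ᵀ

Let N = A − (5)·I. We want v_3 with N^3 v_3 = 0 but N^2 v_3 ≠ 0; then v_{j-1} := N · v_j for j = 3, …, 2.

Pick v_3 = (0, 0, 1, 0)ᵀ.
Then v_2 = N · v_3 = (2, 1, 0, 2)ᵀ.
Then v_1 = N · v_2 = (1, 0, 0, 1)ᵀ.

Sanity check: (A − (5)·I) v_1 = (0, 0, 0, 0)ᵀ = 0. ✓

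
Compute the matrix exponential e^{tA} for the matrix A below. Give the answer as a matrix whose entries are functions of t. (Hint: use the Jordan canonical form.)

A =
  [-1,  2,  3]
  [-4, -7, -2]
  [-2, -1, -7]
e^{tA} =
  [t^2*exp(-5*t) + 4*t*exp(-5*t) + exp(-5*t), t^2*exp(-5*t)/2 + 2*t*exp(-5*t), t^2*exp(-5*t) + 3*t*exp(-5*t)]
  [-2*t^2*exp(-5*t) - 4*t*exp(-5*t), -t^2*exp(-5*t) - 2*t*exp(-5*t) + exp(-5*t), -2*t^2*exp(-5*t) - 2*t*exp(-5*t)]
  [-2*t*exp(-5*t), -t*exp(-5*t), -2*t*exp(-5*t) + exp(-5*t)]

Strategy: write A = P · J · P⁻¹ where J is a Jordan canonical form, so e^{tA} = P · e^{tJ} · P⁻¹, and e^{tJ} can be computed block-by-block.

A has Jordan form
J =
  [-5,  1,  0]
  [ 0, -5,  1]
  [ 0,  0, -5]
(up to reordering of blocks).

Per-block formulas:
  For a 3×3 Jordan block J_3(-5): exp(t · J_3(-5)) = e^(-5t)·(I + t·N + (t^2/2)·N^2), where N is the 3×3 nilpotent shift.

After assembling e^{tJ} and conjugating by P, we get:

e^{tA} =
  [t^2*exp(-5*t) + 4*t*exp(-5*t) + exp(-5*t), t^2*exp(-5*t)/2 + 2*t*exp(-5*t), t^2*exp(-5*t) + 3*t*exp(-5*t)]
  [-2*t^2*exp(-5*t) - 4*t*exp(-5*t), -t^2*exp(-5*t) - 2*t*exp(-5*t) + exp(-5*t), -2*t^2*exp(-5*t) - 2*t*exp(-5*t)]
  [-2*t*exp(-5*t), -t*exp(-5*t), -2*t*exp(-5*t) + exp(-5*t)]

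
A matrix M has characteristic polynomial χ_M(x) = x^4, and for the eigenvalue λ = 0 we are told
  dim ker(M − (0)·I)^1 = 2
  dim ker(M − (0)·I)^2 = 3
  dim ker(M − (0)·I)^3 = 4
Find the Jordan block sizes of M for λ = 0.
Block sizes for λ = 0: [3, 1]

From the dimensions of kernels of powers, the number of Jordan blocks of size at least j is d_j − d_{j−1} where d_j = dim ker(N^j) (with d_0 = 0). Computing the differences gives [2, 1, 1].
The number of blocks of size exactly k is (#blocks of size ≥ k) − (#blocks of size ≥ k + 1), so the partition is: 1 block(s) of size 1, 1 block(s) of size 3.
In nonincreasing order the block sizes are [3, 1].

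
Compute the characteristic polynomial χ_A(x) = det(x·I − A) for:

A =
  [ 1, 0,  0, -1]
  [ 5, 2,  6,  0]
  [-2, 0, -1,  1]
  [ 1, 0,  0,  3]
x^4 - 5*x^3 + 6*x^2 + 4*x - 8

Expanding det(x·I − A) (e.g. by cofactor expansion or by noting that A is similar to its Jordan form J, which has the same characteristic polynomial as A) gives
  χ_A(x) = x^4 - 5*x^3 + 6*x^2 + 4*x - 8
which factors as (x - 2)^3*(x + 1). The eigenvalues (with algebraic multiplicities) are λ = -1 with multiplicity 1, λ = 2 with multiplicity 3.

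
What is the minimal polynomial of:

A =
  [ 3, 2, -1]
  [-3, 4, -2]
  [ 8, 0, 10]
x^3 - 17*x^2 + 96*x - 180

The characteristic polynomial is χ_A(x) = (x - 6)^2*(x - 5), so the eigenvalues are known. The minimal polynomial is
  m_A(x) = Π_λ (x − λ)^{k_λ}
where k_λ is the size of the *largest* Jordan block for λ (equivalently, the smallest k with (A − λI)^k v = 0 for every generalised eigenvector v of λ).

  λ = 5: largest Jordan block has size 1, contributing (x − 5)
  λ = 6: largest Jordan block has size 2, contributing (x − 6)^2

So m_A(x) = (x - 6)^2*(x - 5) = x^3 - 17*x^2 + 96*x - 180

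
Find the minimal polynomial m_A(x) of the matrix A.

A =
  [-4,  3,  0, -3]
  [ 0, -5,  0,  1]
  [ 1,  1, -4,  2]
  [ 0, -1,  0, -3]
x^2 + 8*x + 16

The characteristic polynomial is χ_A(x) = (x + 4)^4, so the eigenvalues are known. The minimal polynomial is
  m_A(x) = Π_λ (x − λ)^{k_λ}
where k_λ is the size of the *largest* Jordan block for λ (equivalently, the smallest k with (A − λI)^k v = 0 for every generalised eigenvector v of λ).

  λ = -4: largest Jordan block has size 2, contributing (x + 4)^2

So m_A(x) = (x + 4)^2 = x^2 + 8*x + 16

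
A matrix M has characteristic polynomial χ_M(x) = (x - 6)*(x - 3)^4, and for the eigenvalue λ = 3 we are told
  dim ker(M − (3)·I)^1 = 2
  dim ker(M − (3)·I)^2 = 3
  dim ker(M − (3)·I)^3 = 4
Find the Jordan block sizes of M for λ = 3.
Block sizes for λ = 3: [3, 1]

From the dimensions of kernels of powers, the number of Jordan blocks of size at least j is d_j − d_{j−1} where d_j = dim ker(N^j) (with d_0 = 0). Computing the differences gives [2, 1, 1].
The number of blocks of size exactly k is (#blocks of size ≥ k) − (#blocks of size ≥ k + 1), so the partition is: 1 block(s) of size 1, 1 block(s) of size 3.
In nonincreasing order the block sizes are [3, 1].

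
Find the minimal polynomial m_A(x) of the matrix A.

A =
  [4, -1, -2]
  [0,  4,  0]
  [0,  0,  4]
x^2 - 8*x + 16

The characteristic polynomial is χ_A(x) = (x - 4)^3, so the eigenvalues are known. The minimal polynomial is
  m_A(x) = Π_λ (x − λ)^{k_λ}
where k_λ is the size of the *largest* Jordan block for λ (equivalently, the smallest k with (A − λI)^k v = 0 for every generalised eigenvector v of λ).

  λ = 4: largest Jordan block has size 2, contributing (x − 4)^2

So m_A(x) = (x - 4)^2 = x^2 - 8*x + 16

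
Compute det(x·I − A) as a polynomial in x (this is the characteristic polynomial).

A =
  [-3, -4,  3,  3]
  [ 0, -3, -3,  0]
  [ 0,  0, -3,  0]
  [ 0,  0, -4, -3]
x^4 + 12*x^3 + 54*x^2 + 108*x + 81

Expanding det(x·I − A) (e.g. by cofactor expansion or by noting that A is similar to its Jordan form J, which has the same characteristic polynomial as A) gives
  χ_A(x) = x^4 + 12*x^3 + 54*x^2 + 108*x + 81
which factors as (x + 3)^4. The eigenvalues (with algebraic multiplicities) are λ = -3 with multiplicity 4.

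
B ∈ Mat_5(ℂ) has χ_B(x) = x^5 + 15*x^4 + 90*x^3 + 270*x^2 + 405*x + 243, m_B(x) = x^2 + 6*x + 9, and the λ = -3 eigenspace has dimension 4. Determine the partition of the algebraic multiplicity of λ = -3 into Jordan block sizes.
Block sizes for λ = -3: [2, 1, 1, 1]

Step 1 — from the characteristic polynomial, algebraic multiplicity of λ = -3 is 5. From dim ker(B − (-3)·I) = 4, there are exactly 4 Jordan blocks for λ = -3.
Step 2 — from the minimal polynomial, the factor (x + 3)^2 tells us the largest block for λ = -3 has size 2.
Step 3 — with total size 5, 4 blocks, and largest block 2, the block sizes (in nonincreasing order) are [2, 1, 1, 1].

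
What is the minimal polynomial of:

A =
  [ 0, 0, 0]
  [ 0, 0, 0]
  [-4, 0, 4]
x^2 - 4*x

The characteristic polynomial is χ_A(x) = x^2*(x - 4), so the eigenvalues are known. The minimal polynomial is
  m_A(x) = Π_λ (x − λ)^{k_λ}
where k_λ is the size of the *largest* Jordan block for λ (equivalently, the smallest k with (A − λI)^k v = 0 for every generalised eigenvector v of λ).

  λ = 0: largest Jordan block has size 1, contributing (x − 0)
  λ = 4: largest Jordan block has size 1, contributing (x − 4)

So m_A(x) = x*(x - 4) = x^2 - 4*x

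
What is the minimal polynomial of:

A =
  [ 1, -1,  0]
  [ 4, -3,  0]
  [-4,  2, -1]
x^2 + 2*x + 1

The characteristic polynomial is χ_A(x) = (x + 1)^3, so the eigenvalues are known. The minimal polynomial is
  m_A(x) = Π_λ (x − λ)^{k_λ}
where k_λ is the size of the *largest* Jordan block for λ (equivalently, the smallest k with (A − λI)^k v = 0 for every generalised eigenvector v of λ).

  λ = -1: largest Jordan block has size 2, contributing (x + 1)^2

So m_A(x) = (x + 1)^2 = x^2 + 2*x + 1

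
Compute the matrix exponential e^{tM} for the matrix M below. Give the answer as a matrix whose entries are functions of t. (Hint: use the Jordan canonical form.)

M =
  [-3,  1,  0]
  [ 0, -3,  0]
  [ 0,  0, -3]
e^{tM} =
  [exp(-3*t), t*exp(-3*t), 0]
  [0, exp(-3*t), 0]
  [0, 0, exp(-3*t)]

Strategy: write M = P · J · P⁻¹ where J is a Jordan canonical form, so e^{tM} = P · e^{tJ} · P⁻¹, and e^{tJ} can be computed block-by-block.

M has Jordan form
J =
  [-3,  1,  0]
  [ 0, -3,  0]
  [ 0,  0, -3]
(up to reordering of blocks).

Per-block formulas:
  For a 1×1 block at λ = -3: exp(t · [-3]) = [e^(-3t)].
  For a 2×2 Jordan block J_2(-3): exp(t · J_2(-3)) = e^(-3t)·(I + t·N), where N is the 2×2 nilpotent shift.

After assembling e^{tJ} and conjugating by P, we get:

e^{tM} =
  [exp(-3*t), t*exp(-3*t), 0]
  [0, exp(-3*t), 0]
  [0, 0, exp(-3*t)]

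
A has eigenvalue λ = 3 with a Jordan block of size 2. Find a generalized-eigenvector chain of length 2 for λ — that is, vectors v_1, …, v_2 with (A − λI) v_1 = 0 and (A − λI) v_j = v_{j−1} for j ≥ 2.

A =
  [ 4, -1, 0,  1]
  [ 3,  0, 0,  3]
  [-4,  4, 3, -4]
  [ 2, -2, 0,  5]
A Jordan chain for λ = 3 of length 2:
v_1 = (1, 3, -4, 2)ᵀ
v_2 = (1, 0, 0, 0)ᵀ

Let N = A − (3)·I. We want v_2 with N^2 v_2 = 0 but N^1 v_2 ≠ 0; then v_{j-1} := N · v_j for j = 2, …, 2.

Pick v_2 = (1, 0, 0, 0)ᵀ.
Then v_1 = N · v_2 = (1, 3, -4, 2)ᵀ.

Sanity check: (A − (3)·I) v_1 = (0, 0, 0, 0)ᵀ = 0. ✓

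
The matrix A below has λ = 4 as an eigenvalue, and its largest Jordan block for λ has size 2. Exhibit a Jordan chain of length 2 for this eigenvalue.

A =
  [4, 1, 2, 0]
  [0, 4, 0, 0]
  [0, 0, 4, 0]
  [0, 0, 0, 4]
A Jordan chain for λ = 4 of length 2:
v_1 = (1, 0, 0, 0)ᵀ
v_2 = (0, 1, 0, 0)ᵀ

Let N = A − (4)·I. We want v_2 with N^2 v_2 = 0 but N^1 v_2 ≠ 0; then v_{j-1} := N · v_j for j = 2, …, 2.

Pick v_2 = (0, 1, 0, 0)ᵀ.
Then v_1 = N · v_2 = (1, 0, 0, 0)ᵀ.

Sanity check: (A − (4)·I) v_1 = (0, 0, 0, 0)ᵀ = 0. ✓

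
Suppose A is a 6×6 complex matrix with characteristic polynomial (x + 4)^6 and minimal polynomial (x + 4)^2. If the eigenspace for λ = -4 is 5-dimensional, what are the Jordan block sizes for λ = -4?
Block sizes for λ = -4: [2, 1, 1, 1, 1]

Step 1 — from the characteristic polynomial, algebraic multiplicity of λ = -4 is 6. From dim ker(A − (-4)·I) = 5, there are exactly 5 Jordan blocks for λ = -4.
Step 2 — from the minimal polynomial, the factor (x + 4)^2 tells us the largest block for λ = -4 has size 2.
Step 3 — with total size 6, 5 blocks, and largest block 2, the block sizes (in nonincreasing order) are [2, 1, 1, 1, 1].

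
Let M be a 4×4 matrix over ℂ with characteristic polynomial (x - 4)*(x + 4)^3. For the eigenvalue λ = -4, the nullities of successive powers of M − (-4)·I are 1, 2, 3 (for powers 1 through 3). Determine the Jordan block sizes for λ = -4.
Block sizes for λ = -4: [3]

From the dimensions of kernels of powers, the number of Jordan blocks of size at least j is d_j − d_{j−1} where d_j = dim ker(N^j) (with d_0 = 0). Computing the differences gives [1, 1, 1].
The number of blocks of size exactly k is (#blocks of size ≥ k) − (#blocks of size ≥ k + 1), so the partition is: 1 block(s) of size 3.
In nonincreasing order the block sizes are [3].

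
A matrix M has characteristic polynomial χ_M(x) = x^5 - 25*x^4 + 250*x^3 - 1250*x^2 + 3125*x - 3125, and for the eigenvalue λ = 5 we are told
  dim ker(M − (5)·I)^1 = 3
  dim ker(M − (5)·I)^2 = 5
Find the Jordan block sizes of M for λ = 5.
Block sizes for λ = 5: [2, 2, 1]

From the dimensions of kernels of powers, the number of Jordan blocks of size at least j is d_j − d_{j−1} where d_j = dim ker(N^j) (with d_0 = 0). Computing the differences gives [3, 2].
The number of blocks of size exactly k is (#blocks of size ≥ k) − (#blocks of size ≥ k + 1), so the partition is: 1 block(s) of size 1, 2 block(s) of size 2.
In nonincreasing order the block sizes are [2, 2, 1].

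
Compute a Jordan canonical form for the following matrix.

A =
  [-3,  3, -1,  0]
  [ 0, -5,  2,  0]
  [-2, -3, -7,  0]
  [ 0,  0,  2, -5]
J_3(-5) ⊕ J_1(-5)

The characteristic polynomial is
  det(x·I − A) = x^4 + 20*x^3 + 150*x^2 + 500*x + 625 = (x + 5)^4

Eigenvalues and multiplicities (the geometric multiplicity of λ is n − rank(A − λI), which equals the number of Jordan blocks for λ):
  λ = -5: algebraic multiplicity = 4, geometric multiplicity = 2

Determining the block sizes for each eigenvalue:
  λ = -5: with am = 4 and gm = 2, the partition is not yet determined (e.g. several partitions of 4 into 2 parts exist). Let N = A − (-5)·I. Computing rank(N^1) = 2, rank(N^2) = 1, rank(N^3) = 0; the number of blocks of size ≥ j is rank(N^{j−1}) − rank(N^j), giving [2, 1, 1]. So we have 1 block(s) of size 3, 1 block(s) of size 1 → block sizes [3, 1]

Assembling the blocks gives a Jordan form
J =
  [-5,  1,  0,  0]
  [ 0, -5,  1,  0]
  [ 0,  0, -5,  0]
  [ 0,  0,  0, -5]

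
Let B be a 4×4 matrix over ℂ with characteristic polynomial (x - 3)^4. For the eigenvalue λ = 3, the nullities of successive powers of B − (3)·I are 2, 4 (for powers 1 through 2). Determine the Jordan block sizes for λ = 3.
Block sizes for λ = 3: [2, 2]

From the dimensions of kernels of powers, the number of Jordan blocks of size at least j is d_j − d_{j−1} where d_j = dim ker(N^j) (with d_0 = 0). Computing the differences gives [2, 2].
The number of blocks of size exactly k is (#blocks of size ≥ k) − (#blocks of size ≥ k + 1), so the partition is: 2 block(s) of size 2.
In nonincreasing order the block sizes are [2, 2].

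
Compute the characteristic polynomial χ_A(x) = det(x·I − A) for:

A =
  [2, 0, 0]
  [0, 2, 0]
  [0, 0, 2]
x^3 - 6*x^2 + 12*x - 8

Expanding det(x·I − A) (e.g. by cofactor expansion or by noting that A is similar to its Jordan form J, which has the same characteristic polynomial as A) gives
  χ_A(x) = x^3 - 6*x^2 + 12*x - 8
which factors as (x - 2)^3. The eigenvalues (with algebraic multiplicities) are λ = 2 with multiplicity 3.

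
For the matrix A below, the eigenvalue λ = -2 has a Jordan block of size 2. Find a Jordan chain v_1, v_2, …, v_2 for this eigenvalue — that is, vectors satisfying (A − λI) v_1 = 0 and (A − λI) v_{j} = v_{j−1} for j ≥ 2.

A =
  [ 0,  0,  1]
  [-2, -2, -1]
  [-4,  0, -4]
A Jordan chain for λ = -2 of length 2:
v_1 = (2, -2, -4)ᵀ
v_2 = (1, 0, 0)ᵀ

Let N = A − (-2)·I. We want v_2 with N^2 v_2 = 0 but N^1 v_2 ≠ 0; then v_{j-1} := N · v_j for j = 2, …, 2.

Pick v_2 = (1, 0, 0)ᵀ.
Then v_1 = N · v_2 = (2, -2, -4)ᵀ.

Sanity check: (A − (-2)·I) v_1 = (0, 0, 0)ᵀ = 0. ✓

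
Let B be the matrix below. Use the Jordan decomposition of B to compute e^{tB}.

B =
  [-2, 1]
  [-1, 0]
e^{tB} =
  [-t*exp(-t) + exp(-t), t*exp(-t)]
  [-t*exp(-t), t*exp(-t) + exp(-t)]

Strategy: write B = P · J · P⁻¹ where J is a Jordan canonical form, so e^{tB} = P · e^{tJ} · P⁻¹, and e^{tJ} can be computed block-by-block.

B has Jordan form
J =
  [-1,  1]
  [ 0, -1]
(up to reordering of blocks).

Per-block formulas:
  For a 2×2 Jordan block J_2(-1): exp(t · J_2(-1)) = e^(-1t)·(I + t·N), where N is the 2×2 nilpotent shift.

After assembling e^{tJ} and conjugating by P, we get:

e^{tB} =
  [-t*exp(-t) + exp(-t), t*exp(-t)]
  [-t*exp(-t), t*exp(-t) + exp(-t)]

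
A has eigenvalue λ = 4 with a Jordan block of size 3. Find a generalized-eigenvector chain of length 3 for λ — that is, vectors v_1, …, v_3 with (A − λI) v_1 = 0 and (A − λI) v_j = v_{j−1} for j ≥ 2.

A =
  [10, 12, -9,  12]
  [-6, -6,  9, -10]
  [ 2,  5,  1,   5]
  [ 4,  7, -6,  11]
A Jordan chain for λ = 4 of length 3:
v_1 = (-6, 2, -4, -2)ᵀ
v_2 = (6, -6, 2, 4)ᵀ
v_3 = (1, 0, 0, 0)ᵀ

Let N = A − (4)·I. We want v_3 with N^3 v_3 = 0 but N^2 v_3 ≠ 0; then v_{j-1} := N · v_j for j = 3, …, 2.

Pick v_3 = (1, 0, 0, 0)ᵀ.
Then v_2 = N · v_3 = (6, -6, 2, 4)ᵀ.
Then v_1 = N · v_2 = (-6, 2, -4, -2)ᵀ.

Sanity check: (A − (4)·I) v_1 = (0, 0, 0, 0)ᵀ = 0. ✓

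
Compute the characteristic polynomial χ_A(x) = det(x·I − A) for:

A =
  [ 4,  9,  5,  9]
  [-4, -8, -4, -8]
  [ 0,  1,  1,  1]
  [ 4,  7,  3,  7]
x^4 - 4*x^3

Expanding det(x·I − A) (e.g. by cofactor expansion or by noting that A is similar to its Jordan form J, which has the same characteristic polynomial as A) gives
  χ_A(x) = x^4 - 4*x^3
which factors as x^3*(x - 4). The eigenvalues (with algebraic multiplicities) are λ = 0 with multiplicity 3, λ = 4 with multiplicity 1.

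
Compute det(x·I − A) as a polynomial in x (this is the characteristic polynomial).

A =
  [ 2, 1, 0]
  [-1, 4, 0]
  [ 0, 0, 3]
x^3 - 9*x^2 + 27*x - 27

Expanding det(x·I − A) (e.g. by cofactor expansion or by noting that A is similar to its Jordan form J, which has the same characteristic polynomial as A) gives
  χ_A(x) = x^3 - 9*x^2 + 27*x - 27
which factors as (x - 3)^3. The eigenvalues (with algebraic multiplicities) are λ = 3 with multiplicity 3.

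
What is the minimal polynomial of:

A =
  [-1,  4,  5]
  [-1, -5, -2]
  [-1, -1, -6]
x^3 + 12*x^2 + 48*x + 64

The characteristic polynomial is χ_A(x) = (x + 4)^3, so the eigenvalues are known. The minimal polynomial is
  m_A(x) = Π_λ (x − λ)^{k_λ}
where k_λ is the size of the *largest* Jordan block for λ (equivalently, the smallest k with (A − λI)^k v = 0 for every generalised eigenvector v of λ).

  λ = -4: largest Jordan block has size 3, contributing (x + 4)^3

So m_A(x) = (x + 4)^3 = x^3 + 12*x^2 + 48*x + 64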